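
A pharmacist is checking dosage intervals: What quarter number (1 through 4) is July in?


Month: July (month 7)
Q1: January-March (months 1-3)
Q2: April-June (months 4-6)
Q3: July-September (months 7-9)
Q4: October-December (months 10-12)
Month 7 falls in Q3

3


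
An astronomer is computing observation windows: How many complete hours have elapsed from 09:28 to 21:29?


Start: 09:28
End: 21:29
Hour difference: 21 - 9 = 12 hours
Minute difference: 29 - 28 = 1 minutes
Total minutes: 721
Complete hours: 721 / 60 = 12 (remainder 1)

12


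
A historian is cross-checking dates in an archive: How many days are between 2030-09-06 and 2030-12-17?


Start date: 2030-09-06
End date: 2030-12-17
Sep 2030: +25 days
Oct 2030: +31 days
Nov 2030: +30 days
Dec 2030: +16 days
Total: 102 days

102


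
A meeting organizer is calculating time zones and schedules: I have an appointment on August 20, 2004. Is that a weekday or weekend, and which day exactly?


Date: 2004-08-20
January 1, 2004 is a Thursday
Day of year: 233
Offset from Jan 1: 232 days
232 mod 7 = 1
Result: Friday

Friday


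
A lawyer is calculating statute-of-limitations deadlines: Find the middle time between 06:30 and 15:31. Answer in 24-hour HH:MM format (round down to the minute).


Start time: 06:30 = 390 minutes from midnight
End time: 15:31 = 931 minutes from midnight
Sum: 390 + 931 = 1321
Midpoint: 1321 / 2 = 660 minutes
Convert: 660 / 60 = 11 hours, 0 minutes
Result: 11:00

11:00


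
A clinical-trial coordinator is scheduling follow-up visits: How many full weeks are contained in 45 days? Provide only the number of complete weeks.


Total days: 45
Days per week: 7
Division: 45 / 7 = 6 remainder 3
Complete weeks: 6
Remaining days: 3

6


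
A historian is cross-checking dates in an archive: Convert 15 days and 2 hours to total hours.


Days: 15
Extra hours: 2
Hours per day: 24
Days to hours: 15 x 24 = 360
Total: 360 + 2 = 362

362


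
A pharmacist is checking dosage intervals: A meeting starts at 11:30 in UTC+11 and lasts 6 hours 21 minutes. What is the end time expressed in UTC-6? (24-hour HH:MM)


Start: 11:30 in UTC+11
Step 1 - add duration:
  minutes: 30 + 21 = 51
  hours: 11 + 6 + 0 = 17
  end in UTC+11: 17:51
Step 2 - convert UTC+11 -> UTC-6:
  offset difference: -6 - (11) = -17 hours
  17 + (-17) = 0 -> mod 24 = 0
Result: 00:51 in UTC-6

00:51


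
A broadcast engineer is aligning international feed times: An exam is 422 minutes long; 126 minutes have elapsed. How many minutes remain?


Total budget: 422 minutes
Time used: 126 minutes
Remaining: 422 - 126 = 296 minutes
Percent used: 29.9%
Percent remaining: 70.1%

296


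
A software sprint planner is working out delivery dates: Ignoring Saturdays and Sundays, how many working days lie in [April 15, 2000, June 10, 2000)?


Start: 2000-04-15 (Saturday)
End (exclusive): 2000-06-10 (Saturday)
Total calendar days: 56
Full weeks: 56 // 7 = 8 -> 40 weekdays
Remaining 0 days starting on Saturday:
Total business days: 40 + 0 = 40

40


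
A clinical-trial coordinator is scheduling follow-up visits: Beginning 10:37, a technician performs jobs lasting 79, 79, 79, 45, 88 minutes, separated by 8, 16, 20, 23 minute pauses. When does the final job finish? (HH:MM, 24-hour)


Start: 10:37 = 637 min from midnight
  after task 1 (79 min): 11:56
  after break (8 min): 12:04
  after task 2 (79 min): 13:23
  after break (16 min): 13:39
  after task 3 (79 min): 14:58
  after break (20 min): 15:18
  after task 4 (45 min): 16:03
  after break (23 min): 16:26
  after task 5 (88 min): 17:54
Total elapsed: 437 minutes
End time: 17:54

17:54


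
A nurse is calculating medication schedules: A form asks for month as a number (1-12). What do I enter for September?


Calendar month order:
8. August
9. September <--
10. October
September is month number 9

9


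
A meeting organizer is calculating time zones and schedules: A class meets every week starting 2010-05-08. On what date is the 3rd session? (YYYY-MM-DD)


First occurrence: 2010-05-08 (occurrence 1)
Each occurrence is 7 days after the previous.
Occurrence 3 is 2 weeks after the first.
2 weeks = 14 days
2010-05-08 + 14 days = 2010-05-22

2010-05-22


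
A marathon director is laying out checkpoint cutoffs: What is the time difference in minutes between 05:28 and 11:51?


Start time: 05:28 = 328 minutes from midnight
End time: 11:51 = 711 minutes from midnight
Difference: 711 - 328 = 383 minutes
That is 6 hours and 23 minutes

383


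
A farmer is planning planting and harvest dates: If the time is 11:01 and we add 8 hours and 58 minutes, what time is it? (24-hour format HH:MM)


Start time: 11:01
Adding: 8 hours 58 minutes
Minutes: 1 + 58 = 59
Hours: 11 + 8 + 0 = 19
Result: 19:59

19:59


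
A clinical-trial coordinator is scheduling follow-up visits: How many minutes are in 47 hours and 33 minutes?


Hours: 47
Extra minutes: 33
Minutes per hour: 60
Hours to minutes: 47 x 60 = 2820
Total: 2820 + 33 = 2853

2853


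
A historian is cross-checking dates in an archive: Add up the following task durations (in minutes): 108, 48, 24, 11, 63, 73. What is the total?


Durations: 108, 48, 24, 11, 63, 73
Running sum: 108
+ 48 = 156
+ 24 = 180
+ 11 = 191
+ 63 = 254
+ 73 = 327
Total duration: 327 minutes
That is 5 hours and 27 minutes

327


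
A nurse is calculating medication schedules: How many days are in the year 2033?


Year: 2033
Check leap year rules:
Divisible by 4? No
2033 is not a leap year
Days: 365

365


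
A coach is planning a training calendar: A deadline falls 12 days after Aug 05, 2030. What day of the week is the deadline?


Start: 2030-08-05 (Monday)
Step 1 - find target date: add 12 days
  2030-08-05 + 12 days = 2030-08-17
Step 2 - day of week:
  12 mod 7 = 5
  Monday + 5 days -> Saturday
Result: Saturday (2030-08-17)

Saturday


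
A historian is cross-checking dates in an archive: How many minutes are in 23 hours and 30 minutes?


Hours: 23
Minutes: 30
Convert hours to minutes: 23 x 60 = 1380
Add remaining minutes: 1380 + 30 = 1410

1410


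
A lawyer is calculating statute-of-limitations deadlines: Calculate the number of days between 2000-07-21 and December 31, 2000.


Start: July 21, 2000
End: December 31, 2000
Days left in July: 10
August: 31
September: 30
October: 31
November: 30
... plus remaining months
Sum of remaining months: 153
Total: 10 + 153 = 163

163


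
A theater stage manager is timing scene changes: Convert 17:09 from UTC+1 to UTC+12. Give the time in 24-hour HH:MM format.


Local time: 17:09 at UTC+1 (offset 1h)
Target zone: UTC+12 (offset 12h)
Difference: 12 - (1) = 11 hours
Calculation: 17 + (11) = 28
Wraparound: (28) mod 24 = 4
Result: 04:09

04:09


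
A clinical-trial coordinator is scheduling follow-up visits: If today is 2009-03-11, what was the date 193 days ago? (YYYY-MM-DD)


Start: 2009-03-11
Subtracting 193 days
Days already passed in March: 11
After going back through March: 182 more days to subtract
February 2009: 28 days, 154 remaining
January 2009: 31 days, 123 remaining
December 2008: 31 days, 92 remaining
November 2008: 30 days, 62 remaining
Result: 2008-08-30

2008-08-30


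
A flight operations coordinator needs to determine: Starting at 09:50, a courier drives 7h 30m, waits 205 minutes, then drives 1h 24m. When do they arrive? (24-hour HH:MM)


Depart: 09:50
Leg 1: +450 min -> 17:20
Layover: +205 min -> 20:45
Leg 2: +84 min -> 22:09
Total travel: 739 minutes = 12h 19m
Arrival: 22:09

22:09


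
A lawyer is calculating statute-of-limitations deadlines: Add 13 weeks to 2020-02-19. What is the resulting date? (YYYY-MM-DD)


Start: 2020-02-19
Weeks to add: 13
Convert to days: 13 x 7 = 91 days
Add 91 days to 2020-02-19
Result: 2020-05-20

2020-05-20


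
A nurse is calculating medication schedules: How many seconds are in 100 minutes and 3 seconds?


Minutes: 100
Extra seconds: 3
Seconds per minute: 60
Minutes to seconds: 100 x 60 = 6000
Total: 6000 + 3 = 6003

6003


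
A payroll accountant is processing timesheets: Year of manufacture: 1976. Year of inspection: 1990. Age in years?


Birth year: 1976
Current year: 1990
Age = current year - birth year
Age = 1990 - 1976 = 14

14


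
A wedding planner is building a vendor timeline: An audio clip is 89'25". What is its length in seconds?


Minutes: 89
Seconds: 25
Convert minutes to seconds: 89 x 60 = 5340
Add remaining seconds: 5340 + 25 = 5365

5365


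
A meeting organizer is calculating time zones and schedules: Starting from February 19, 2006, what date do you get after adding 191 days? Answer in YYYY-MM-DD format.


Start: 2006-02-19
Adding 191 days
Days remaining in February: 9
After February: 182 days still to add
March 2006: 31 days, 151 remaining
April 2006: 30 days, 121 remaining
May 2006: 31 days, 90 remaining
June 2006: 30 days, 60 remaining
Result: 2006-08-29

2006-08-29


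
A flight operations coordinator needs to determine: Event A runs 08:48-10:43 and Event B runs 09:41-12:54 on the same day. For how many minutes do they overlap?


Interval A: [528, 643] minutes from midnight
Interval B: [581, 774] minutes from midnight
Overlap start = max(528, 581) = 581
Overlap end = min(643, 774) = 643
Overlap = 643 - 581 = 62 minutes

62


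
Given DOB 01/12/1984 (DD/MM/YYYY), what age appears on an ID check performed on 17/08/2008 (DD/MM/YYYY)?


Birth: 1984-12-01
Reference: 2008-08-17
Year difference: 2008 - 1984 = 24
Has birthday (12-01) occurred by 08-17? No
Birthday not yet reached this year -> subtract 1
Age in full years: 23

23


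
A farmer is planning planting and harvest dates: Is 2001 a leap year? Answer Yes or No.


Year: 2001
Divisible by 4? 2001 / 4 = 500.25 -> No
Not divisible by 4, so NOT a leap year

No


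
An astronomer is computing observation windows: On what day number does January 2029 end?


Month: January
Year: 2029
January is a 31-day month
Total: 31 days

31


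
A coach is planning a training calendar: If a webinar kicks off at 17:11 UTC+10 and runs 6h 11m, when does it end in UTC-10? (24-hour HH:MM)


Start: 17:11 in UTC+10
Step 1 - add duration:
  minutes: 11 + 11 = 22
  hours: 17 + 6 + 0 = 23
  end in UTC+10: 23:22
Step 2 - convert UTC+10 -> UTC-10:
  offset difference: -10 - (10) = -20 hours
  23 + (-20) = 3 -> mod 24 = 3
Result: 03:22 in UTC-10

03:22


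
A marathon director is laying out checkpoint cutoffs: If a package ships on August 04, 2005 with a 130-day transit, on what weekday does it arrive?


Start: 2005-08-04 (Thursday)
Step 1 - find target date: add 130 days
  2005-08-04 + 130 days = 2005-12-12
Step 2 - day of week:
  130 mod 7 = 4
  Thursday + 4 days -> Monday
Result: Monday (2005-12-12)

Monday


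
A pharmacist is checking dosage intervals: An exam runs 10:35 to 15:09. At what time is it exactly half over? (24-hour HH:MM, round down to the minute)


Start time: 10:35 = 635 minutes from midnight
End time: 15:09 = 909 minutes from midnight
Sum: 635 + 909 = 1544
Midpoint: 1544 / 2 = 772 minutes
Convert: 772 / 60 = 12 hours, 52 minutes
Result: 12:52

12:52


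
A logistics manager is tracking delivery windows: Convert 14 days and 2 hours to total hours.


Days: 14
Extra hours: 2
Hours per day: 24
Days to hours: 14 x 24 = 336
Total: 336 + 2 = 338

338


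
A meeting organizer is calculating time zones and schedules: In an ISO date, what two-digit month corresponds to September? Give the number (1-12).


Calendar month order:
8. August
9. September <--
10. October
September is month number 9

9


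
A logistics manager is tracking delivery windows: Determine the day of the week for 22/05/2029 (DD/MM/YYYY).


Date: 2029-05-22
January 1, 2029 is a Monday
Day of year: 142
Offset from Jan 1: 141 days
141 mod 7 = 1
Result: Tuesday

Tuesday


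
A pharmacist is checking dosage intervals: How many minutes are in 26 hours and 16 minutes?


Hours: 26
Extra minutes: 16
Minutes per hour: 60
Hours to minutes: 26 x 60 = 1560
Total: 1560 + 16 = 1576

1576


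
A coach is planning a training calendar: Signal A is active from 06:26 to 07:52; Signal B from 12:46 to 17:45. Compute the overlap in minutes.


Interval A: [386, 472] minutes from midnight
Interval B: [766, 1065] minutes from midnight
Overlap start = max(386, 766) = 766
Overlap end = min(472, 1065) = 472
End <= start, so the intervals do not overlap: 0 minutes

0


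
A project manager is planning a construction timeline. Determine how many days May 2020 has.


Month: May
Year: 2020
May is a 31-day month
Total: 31 days

31


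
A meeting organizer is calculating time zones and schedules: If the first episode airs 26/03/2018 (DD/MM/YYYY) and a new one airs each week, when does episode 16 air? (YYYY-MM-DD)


First occurrence: 2018-03-26 (occurrence 1)
Each occurrence is 7 days after the previous.
Occurrence 16 is 15 weeks after the first.
15 weeks = 105 days
2018-03-26 + 105 days = 2018-07-09

2018-07-09


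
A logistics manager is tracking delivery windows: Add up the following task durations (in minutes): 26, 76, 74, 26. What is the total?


Durations: 26, 76, 74, 26
Running sum: 26
+ 76 = 102
+ 74 = 176
+ 26 = 202
Total duration: 202 minutes
That is 3 hours and 22 minutes

202


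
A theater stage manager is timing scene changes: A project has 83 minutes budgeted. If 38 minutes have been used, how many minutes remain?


Total budget: 83 minutes
Time used: 38 minutes
Remaining: 83 - 38 = 45 minutes
Percent used: 45.8%
Percent remaining: 54.2%

45


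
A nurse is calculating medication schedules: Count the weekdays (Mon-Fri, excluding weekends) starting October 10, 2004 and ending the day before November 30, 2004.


Start: 2004-10-10 (Sunday)
End (exclusive): 2004-11-30 (Tuesday)
Total calendar days: 51
Full weeks: 51 // 7 = 7 -> 35 weekdays
Remaining 2 days starting on Sunday:
  Sun(-), Mon(w) -> 1 weekdays
Total business days: 35 + 1 = 36

36


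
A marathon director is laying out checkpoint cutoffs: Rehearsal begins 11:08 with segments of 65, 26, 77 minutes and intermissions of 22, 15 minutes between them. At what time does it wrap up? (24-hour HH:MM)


Start: 11:08 = 668 min from midnight
  after task 1 (65 min): 12:13
  after break (22 min): 12:35
  after task 2 (26 min): 13:01
  after break (15 min): 13:16
  after task 3 (77 min): 14:33
Total elapsed: 205 minutes
End time: 14:33

14:33


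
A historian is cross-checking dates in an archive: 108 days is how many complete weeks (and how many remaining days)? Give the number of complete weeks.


Total days: 108
Days per week: 7
Division: 108 / 7 = 15 remainder 3
Complete weeks: 15
Remaining days: 3

15


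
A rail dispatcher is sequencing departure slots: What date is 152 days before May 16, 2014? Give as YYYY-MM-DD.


Start: 2014-05-16
Subtracting 152 days
Days already passed in May: 16
After going back through May: 136 more days to subtract
April 2014: 30 days, 106 remaining
March 2014: 31 days, 75 remaining
February 2014: 28 days, 47 remaining
January 2014: 31 days, 16 remaining
Result: 2013-12-15

2013-12-15


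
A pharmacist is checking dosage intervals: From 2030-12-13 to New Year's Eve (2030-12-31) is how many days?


Start: December 13, 2030
End: December 31, 2030
Days left in December: 18
Total: 18 days

18


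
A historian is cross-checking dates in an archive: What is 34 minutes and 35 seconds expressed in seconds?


Minutes: 34
Extra seconds: 35
Seconds per minute: 60
Minutes to seconds: 34 x 60 = 2040
Total: 2040 + 35 = 2075

2075


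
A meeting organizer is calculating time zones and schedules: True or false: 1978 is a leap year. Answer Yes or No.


Year: 1978
Divisible by 4? 1978 / 4 = 494.5 -> No
Not divisible by 4, so NOT a leap year

No


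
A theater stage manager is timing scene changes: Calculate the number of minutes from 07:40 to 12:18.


Start time: 07:40 = 460 minutes from midnight
End time: 12:18 = 738 minutes from midnight
Difference: 738 - 460 = 278 minutes
That is 4 hours and 38 minutes

278


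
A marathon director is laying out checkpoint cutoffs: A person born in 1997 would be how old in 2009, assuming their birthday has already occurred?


Birth year: 1997
Current year: 2009
Age = current year - birth year
Age = 2009 - 1997 = 12

12


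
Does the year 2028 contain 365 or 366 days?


Year: 2028
Check leap year rules:
Divisible by 4? Yes
Divisible by 100? No
2028 is a leap year
Days: 366

366


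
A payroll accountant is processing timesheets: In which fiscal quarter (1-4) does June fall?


Month: June (month 6)
Q1: January-March (months 1-3)
Q2: April-June (months 4-6)
Q3: July-September (months 7-9)
Q4: October-December (months 10-12)
Month 6 falls in Q2

2


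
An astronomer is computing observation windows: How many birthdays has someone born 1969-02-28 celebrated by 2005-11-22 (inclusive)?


Birth: 1969-02-28
Reference: 2005-11-22
Year difference: 2005 - 1969 = 36
Has birthday (02-28) occurred by 11-22? Yes
Age in full years: 36

36


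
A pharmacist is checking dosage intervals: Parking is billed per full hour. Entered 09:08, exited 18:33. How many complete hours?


Start: 09:08
End: 18:33
Hour difference: 18 - 9 = 9 hours
Minute difference: 33 - 8 = 25 minutes
Total minutes: 565
Complete hours: 565 / 60 = 9 (remainder 25)

9


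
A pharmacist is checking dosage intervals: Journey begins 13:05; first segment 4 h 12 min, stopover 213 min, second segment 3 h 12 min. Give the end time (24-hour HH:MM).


Depart: 13:05
Leg 1: +252 min -> 17:17
Layover: +213 min -> 20:50
Leg 2: +192 min -> 00:02
Total travel: 657 minutes = 10h 57m
Arrival: 00:02

00:02


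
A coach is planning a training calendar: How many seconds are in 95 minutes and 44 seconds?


Minutes: 95
Seconds: 44
Convert minutes to seconds: 95 x 60 = 5700
Add remaining seconds: 5700 + 44 = 5744

5744


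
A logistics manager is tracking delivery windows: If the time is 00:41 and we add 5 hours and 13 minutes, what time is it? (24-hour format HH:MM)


Start time: 00:41
Adding: 5 hours 13 minutes
Minutes: 41 + 13 = 54
Hours: 0 + 5 + 0 = 5
Result: 05:54

05:54


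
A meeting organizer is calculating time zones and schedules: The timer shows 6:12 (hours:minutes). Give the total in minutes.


Hours: 6
Minutes: 12
Convert hours to minutes: 6 x 60 = 360
Add remaining minutes: 360 + 12 = 372

372


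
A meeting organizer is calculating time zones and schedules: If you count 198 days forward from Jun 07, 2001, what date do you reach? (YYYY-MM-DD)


Start: 2001-06-07
Adding 198 days
Days remaining in June: 23
After June: 175 days still to add
July 2001: 31 days, 144 remaining
August 2001: 31 days, 113 remaining
September 2001: 30 days, 83 remaining
October 2001: 31 days, 52 remaining
Result: 2001-12-22

2001-12-22


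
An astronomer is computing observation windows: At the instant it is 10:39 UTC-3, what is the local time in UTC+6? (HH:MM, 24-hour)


Local time: 10:39 at UTC-3 (offset -3h)
Target zone: UTC+6 (offset 6h)
Difference: 6 - (-3) = 9 hours
Calculation: 10 + (9) = 19
Result: 19:39

19:39


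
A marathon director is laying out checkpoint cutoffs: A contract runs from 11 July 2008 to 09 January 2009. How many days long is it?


Start date: 2008-07-11
End date: 2009-01-09
Jul 2008: +21 days
Aug 2008: +31 days
Sep 2008: +30 days
... (4 more months)
Total: 182 days

182


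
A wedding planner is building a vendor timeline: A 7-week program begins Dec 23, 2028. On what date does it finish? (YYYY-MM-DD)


Start: 2028-12-23
Weeks to add: 7
Convert to days: 7 x 7 = 49 days
Add 49 days to 2028-12-23
Result: 2029-02-10

2029-02-10


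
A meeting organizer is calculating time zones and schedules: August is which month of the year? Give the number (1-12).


Calendar month order:
7. July
8. August <--
9. September
August is month number 8

8


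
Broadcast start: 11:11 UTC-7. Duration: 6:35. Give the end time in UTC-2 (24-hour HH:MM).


Start: 11:11 in UTC-7
Step 1 - add duration:
  minutes: 11 + 35 = 46
  hours: 11 + 6 + 0 = 17
  end in UTC-7: 17:46
Step 2 - convert UTC-7 -> UTC-2:
  offset difference: -2 - (-7) = 5 hours
  17 + (5) = 22 -> mod 24 = 22
Result: 22:46 in UTC-2

22:46


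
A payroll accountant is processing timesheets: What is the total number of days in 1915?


Year: 1915
Check leap year rules:
Divisible by 4? No
1915 is not a leap year
Days: 365

365


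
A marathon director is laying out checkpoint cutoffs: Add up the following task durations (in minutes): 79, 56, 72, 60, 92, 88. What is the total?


Durations: 79, 56, 72, 60, 92, 88
Running sum: 79
+ 56 = 135
+ 72 = 207
+ 60 = 267
+ 92 = 359
+ 88 = 447
Total duration: 447 minutes
That is 7 hours and 27 minutes

447


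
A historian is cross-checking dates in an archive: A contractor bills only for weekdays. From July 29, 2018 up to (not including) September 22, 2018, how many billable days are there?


Start: 2018-07-29 (Sunday)
End (exclusive): 2018-09-22 (Saturday)
Total calendar days: 55
Full weeks: 55 // 7 = 7 -> 35 weekdays
Remaining 6 days starting on Sunday:
  Sun(-), Mon(w), Tue(w), Wed(w), Thu(w), Fri(w) -> 5 weekdays
Total business days: 35 + 5 = 40

40


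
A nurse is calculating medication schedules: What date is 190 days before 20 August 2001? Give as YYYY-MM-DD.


Start: 2001-08-20
Subtracting 190 days
Days already passed in August: 20
After going back through August: 170 more days to subtract
July 2001: 31 days, 139 remaining
June 2001: 30 days, 109 remaining
May 2001: 31 days, 78 remaining
April 2001: 30 days, 48 remaining
Result: 2001-02-11

2001-02-11


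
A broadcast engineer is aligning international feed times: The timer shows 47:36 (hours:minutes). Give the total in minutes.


Hours: 47
Minutes: 36
Convert hours to minutes: 47 x 60 = 2820
Add remaining minutes: 2820 + 36 = 2856

2856


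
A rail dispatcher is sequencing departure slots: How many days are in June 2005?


Month: June
Year: 2005
June is a 30-day month
Total: 30 days

30


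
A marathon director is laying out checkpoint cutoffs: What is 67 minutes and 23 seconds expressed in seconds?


Minutes: 67
Extra seconds: 23
Seconds per minute: 60
Minutes to seconds: 67 x 60 = 4020
Total: 4020 + 23 = 4043

4043


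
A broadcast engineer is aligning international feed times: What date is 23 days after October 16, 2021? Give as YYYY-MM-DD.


Start: 2021-10-16
Adding 23 days
Days remaining in October: 15
After October: 8 days still to add
November 2021 has 30 days, need 8
Result: 2021-11-08

2021-11-08


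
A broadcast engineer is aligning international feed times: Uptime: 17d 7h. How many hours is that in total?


Days: 17
Extra hours: 7
Hours per day: 24
Days to hours: 17 x 24 = 408
Total: 408 + 7 = 415

415


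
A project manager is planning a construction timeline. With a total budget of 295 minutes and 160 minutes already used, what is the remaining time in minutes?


Total budget: 295 minutes
Time used: 160 minutes
Remaining: 295 - 160 = 135 minutes
Percent used: 54.2%
Percent remaining: 45.8%

135


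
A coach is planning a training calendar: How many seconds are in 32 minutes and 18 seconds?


Minutes: 32
Seconds: 18
Convert minutes to seconds: 32 x 60 = 1920
Add remaining seconds: 1920 + 18 = 1938

1938


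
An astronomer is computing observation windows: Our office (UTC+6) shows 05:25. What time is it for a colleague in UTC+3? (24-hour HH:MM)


Local time: 05:25 at UTC+6 (offset 6h)
Target zone: UTC+3 (offset 3h)
Difference: 3 - (6) = -3 hours
Calculation: 5 + (-3) = 2
Result: 02:25

02:25


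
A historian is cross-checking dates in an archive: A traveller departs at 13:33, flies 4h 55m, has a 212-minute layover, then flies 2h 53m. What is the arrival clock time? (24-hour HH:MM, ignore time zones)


Depart: 13:33
Leg 1: +295 min -> 18:28
Layover: +212 min -> 22:00
Leg 2: +173 min -> 00:53
Total travel: 680 minutes = 11h 20m
Arrival: 00:53

00:53


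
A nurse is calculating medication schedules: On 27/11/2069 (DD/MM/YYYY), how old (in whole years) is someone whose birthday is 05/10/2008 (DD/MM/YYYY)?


Birth: 2008-10-05
Reference: 2069-11-27
Year difference: 2069 - 2008 = 61
Has birthday (10-05) occurred by 11-27? Yes
Age in full years: 61

61


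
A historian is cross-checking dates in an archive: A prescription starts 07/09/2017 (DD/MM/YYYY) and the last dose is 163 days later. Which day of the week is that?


Start: 2017-09-07 (Thursday)
Step 1 - find target date: add 163 days
  2017-09-07 + 163 days = 2018-02-17
Step 2 - day of week:
  163 mod 7 = 2
  Thursday + 2 days -> Saturday
Result: Saturday (2018-02-17)

Saturday


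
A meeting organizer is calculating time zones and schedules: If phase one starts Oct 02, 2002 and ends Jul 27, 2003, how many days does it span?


Start date: 2002-10-02
End date: 2003-07-27
Oct 2002: +30 days
Nov 2002: +30 days
Dec 2002: +31 days
... (7 more months)
Total: 298 days

298


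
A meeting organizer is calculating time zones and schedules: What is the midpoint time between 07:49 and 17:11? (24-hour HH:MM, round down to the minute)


Start time: 07:49 = 469 minutes from midnight
End time: 17:11 = 1031 minutes from midnight
Sum: 469 + 1031 = 1500
Midpoint: 1500 / 2 = 750 minutes
Convert: 750 / 60 = 12 hours, 30 minutes
Result: 12:30

12:30


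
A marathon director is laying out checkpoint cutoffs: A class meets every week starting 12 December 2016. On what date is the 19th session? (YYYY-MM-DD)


First occurrence: 2016-12-12 (occurrence 1)
Each occurrence is 7 days after the previous.
Occurrence 19 is 18 weeks after the first.
18 weeks = 126 days
2016-12-12 + 126 days = 2017-04-17

2017-04-17


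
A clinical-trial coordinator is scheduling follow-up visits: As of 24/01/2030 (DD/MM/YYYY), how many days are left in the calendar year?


Start: January 24, 2030
End: December 31, 2030
Days left in January: 7
February: 28
March: 31
April: 30
May: 31
... plus remaining months
Sum of remaining months: 334
Total: 7 + 334 = 341

341


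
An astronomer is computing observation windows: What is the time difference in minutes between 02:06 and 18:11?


Start time: 02:06 = 126 minutes from midnight
End time: 18:11 = 1091 minutes from midnight
Difference: 1091 - 126 = 965 minutes
That is 16 hours and 5 minutes

965


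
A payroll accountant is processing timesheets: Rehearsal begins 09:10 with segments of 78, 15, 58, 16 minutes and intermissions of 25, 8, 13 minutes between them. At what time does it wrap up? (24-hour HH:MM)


Start: 09:10 = 550 min from midnight
  after task 1 (78 min): 10:28
  after break (25 min): 10:53
  after task 2 (15 min): 11:08
  after break (8 min): 11:16
  after task 3 (58 min): 12:14
  after break (13 min): 12:27
  after task 4 (16 min): 12:43
Total elapsed: 213 minutes
End time: 12:43

12:43


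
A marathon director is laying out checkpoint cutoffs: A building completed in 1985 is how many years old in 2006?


Birth year: 1985
Current year: 2006
Age = current year - birth year
Age = 2006 - 1985 = 21

21


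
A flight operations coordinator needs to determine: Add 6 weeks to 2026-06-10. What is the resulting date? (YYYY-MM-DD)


Start: 2026-06-10
Weeks to add: 6
Convert to days: 6 x 7 = 42 days
Add 42 days to 2026-06-10
Result: 2026-07-22

2026-07-22


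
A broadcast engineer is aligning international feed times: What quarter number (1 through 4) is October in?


Month: October (month 10)
Q1: January-March (months 1-3)
Q2: April-June (months 4-6)
Q3: July-September (months 7-9)
Q4: October-December (months 10-12)
Month 10 falls in Q4

4


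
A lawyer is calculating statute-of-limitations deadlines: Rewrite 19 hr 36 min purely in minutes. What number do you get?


Hours: 19
Extra minutes: 36
Minutes per hour: 60
Hours to minutes: 19 x 60 = 1140
Total: 1140 + 36 = 1176

1176


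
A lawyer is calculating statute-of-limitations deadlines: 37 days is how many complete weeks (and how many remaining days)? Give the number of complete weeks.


Total days: 37
Days per week: 7
Division: 37 / 7 = 5 remainder 2
Complete weeks: 5
Remaining days: 2

5


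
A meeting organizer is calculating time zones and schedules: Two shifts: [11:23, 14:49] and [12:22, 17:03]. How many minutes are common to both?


Interval A: [683, 889] minutes from midnight
Interval B: [742, 1023] minutes from midnight
Overlap start = max(683, 742) = 742
Overlap end = min(889, 1023) = 889
Overlap = 889 - 742 = 147 minutes

147


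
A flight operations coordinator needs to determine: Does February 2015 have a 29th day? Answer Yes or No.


Year: 2015
Divisible by 4? 2015 / 4 = 503.75 -> No
Not divisible by 4, so NOT a leap year

No


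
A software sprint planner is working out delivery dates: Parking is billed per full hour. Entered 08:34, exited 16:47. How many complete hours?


Start: 08:34
End: 16:47
Hour difference: 16 - 8 = 8 hours
Minute difference: 47 - 34 = 13 minutes
Total minutes: 493
Complete hours: 493 / 60 = 8 (remainder 13)

8


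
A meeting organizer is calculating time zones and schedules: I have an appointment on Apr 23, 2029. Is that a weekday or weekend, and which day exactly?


Date: 2029-04-23
January 1, 2029 is a Monday
Day of year: 113
Offset from Jan 1: 112 days
112 mod 7 = 0
Result: Monday

Monday


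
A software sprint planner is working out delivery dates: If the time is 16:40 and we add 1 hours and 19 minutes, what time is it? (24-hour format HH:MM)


Start time: 16:40
Adding: 1 hours 19 minutes
Minutes: 40 + 19 = 59
Hours: 16 + 1 + 0 = 17
Result: 17:59

17:59


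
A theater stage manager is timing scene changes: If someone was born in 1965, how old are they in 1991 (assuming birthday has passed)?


Birth year: 1965
Current year: 1991
Age = current year - birth year
Age = 1991 - 1965 = 26

26


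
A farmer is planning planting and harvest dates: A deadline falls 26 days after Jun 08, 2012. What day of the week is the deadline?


Start: 2012-06-08 (Friday)
Step 1 - find target date: add 26 days
  2012-06-08 + 26 days = 2012-07-04
Step 2 - day of week:
  26 mod 7 = 5
  Friday + 5 days -> Wednesday
Result: Wednesday (2012-07-04)

Wednesday


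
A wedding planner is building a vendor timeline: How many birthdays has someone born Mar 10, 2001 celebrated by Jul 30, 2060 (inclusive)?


Birth: 2001-03-10
Reference: 2060-07-30
Year difference: 2060 - 2001 = 59
Has birthday (03-10) occurred by 07-30? Yes
Age in full years: 59

59


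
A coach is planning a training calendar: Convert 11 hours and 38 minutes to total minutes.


Hours: 11
Extra minutes: 38
Minutes per hour: 60
Hours to minutes: 11 x 60 = 660
Total: 660 + 38 = 698

698


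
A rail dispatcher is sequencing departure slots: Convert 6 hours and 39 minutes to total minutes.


Hours: 6
Minutes: 39
Convert hours to minutes: 6 x 60 = 360
Add remaining minutes: 360 + 39 = 399

399


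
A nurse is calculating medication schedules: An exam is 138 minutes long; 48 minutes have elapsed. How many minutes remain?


Total budget: 138 minutes
Time used: 48 minutes
Remaining: 138 - 48 = 90 minutes
Percent used: 34.8%
Percent remaining: 65.2%

90


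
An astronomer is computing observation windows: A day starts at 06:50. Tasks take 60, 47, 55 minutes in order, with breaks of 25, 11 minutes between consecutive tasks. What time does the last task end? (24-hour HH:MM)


Start: 06:50 = 410 min from midnight
  after task 1 (60 min): 07:50
  after break (25 min): 08:15
  after task 2 (47 min): 09:02
  after break (11 min): 09:13
  after task 3 (55 min): 10:08
Total elapsed: 198 minutes
End time: 10:08

10:08


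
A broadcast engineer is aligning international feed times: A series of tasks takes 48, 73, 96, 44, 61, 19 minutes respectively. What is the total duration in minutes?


Durations: 48, 73, 96, 44, 61, 19
Running sum: 48
+ 73 = 121
+ 96 = 217
+ 44 = 261
+ 61 = 322
+ 19 = 341
Total duration: 341 minutes
That is 5 hours and 41 minutes

341


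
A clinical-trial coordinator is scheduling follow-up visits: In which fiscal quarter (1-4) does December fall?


Month: December (month 12)
Q1: January-March (months 1-3)
Q2: April-June (months 4-6)
Q3: July-September (months 7-9)
Q4: October-December (months 10-12)
Month 12 falls in Q4

4


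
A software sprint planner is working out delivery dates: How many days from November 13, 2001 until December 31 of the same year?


Start: November 13, 2001
End: December 31, 2001
Days left in November: 17
December: 31
Sum of remaining months: 31
Total: 17 + 31 = 48

48


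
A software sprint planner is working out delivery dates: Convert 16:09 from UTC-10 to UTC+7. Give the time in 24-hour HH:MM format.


Local time: 16:09 at UTC-10 (offset -10h)
Target zone: UTC+7 (offset 7h)
Difference: 7 - (-10) = 17 hours
Calculation: 16 + (17) = 33
Wraparound: (33) mod 24 = 9
Result: 09:09

09:09


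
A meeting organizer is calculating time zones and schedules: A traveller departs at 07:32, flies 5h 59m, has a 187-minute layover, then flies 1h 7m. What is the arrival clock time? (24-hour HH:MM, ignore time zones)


Depart: 07:32
Leg 1: +359 min -> 13:31
Layover: +187 min -> 16:38
Leg 2: +67 min -> 17:45
Total travel: 613 minutes = 10h 13m
Arrival: 17:45

17:45


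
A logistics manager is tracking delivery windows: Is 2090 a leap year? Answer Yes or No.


Year: 2090
Divisible by 4? 2090 / 4 = 522.5 -> No
Not divisible by 4, so NOT a leap year

No


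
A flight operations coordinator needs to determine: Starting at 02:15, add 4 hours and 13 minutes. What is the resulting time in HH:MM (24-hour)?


Start time: 02:15
Adding: 4 hours 13 minutes
Minutes: 15 + 13 = 28
Hours: 2 + 4 + 0 = 6
Result: 06:28

06:28


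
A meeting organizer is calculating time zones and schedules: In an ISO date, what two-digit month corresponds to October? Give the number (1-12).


Calendar month order:
9. September
10. October <--
11. November
October is month number 10

10


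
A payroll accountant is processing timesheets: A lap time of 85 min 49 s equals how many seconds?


Minutes: 85
Seconds: 49
Convert minutes to seconds: 85 x 60 = 5100
Add remaining seconds: 5100 + 49 = 5149

5149


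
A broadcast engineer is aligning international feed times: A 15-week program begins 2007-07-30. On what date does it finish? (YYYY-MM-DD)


Start: 2007-07-30
Weeks to add: 15
Convert to days: 15 x 7 = 105 days
Add 105 days to 2007-07-30
Result: 2007-11-12

2007-11-12


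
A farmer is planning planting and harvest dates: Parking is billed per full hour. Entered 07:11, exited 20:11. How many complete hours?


Start: 07:11
End: 20:11
Hour difference: 20 - 7 = 13 hours
Minute difference: 11 - 11 = 0 minutes
Total minutes: 780
Complete hours: 780 / 60 = 13 (remainder 0)

13


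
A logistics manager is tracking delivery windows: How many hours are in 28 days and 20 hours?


Days: 28
Extra hours: 20
Hours per day: 24
Days to hours: 28 x 24 = 672
Total: 672 + 20 = 692

692


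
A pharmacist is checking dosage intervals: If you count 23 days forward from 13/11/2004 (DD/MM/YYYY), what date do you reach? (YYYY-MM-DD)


Start: 2004-11-13
Adding 23 days
Days remaining in November: 17
After November: 6 days still to add
December 2004 has 31 days, need 6
Result: 2004-12-06

2004-12-06


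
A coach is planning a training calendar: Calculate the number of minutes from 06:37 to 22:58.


Start time: 06:37 = 397 minutes from midnight
End time: 22:58 = 1378 minutes from midnight
Difference: 1378 - 397 = 981 minutes
That is 16 hours and 21 minutes

981


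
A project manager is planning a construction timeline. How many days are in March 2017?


Month: March
Year: 2017
March is a 31-day month
Total: 31 days

31


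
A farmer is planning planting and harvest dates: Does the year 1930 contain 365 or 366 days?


Year: 1930
Check leap year rules:
Divisible by 4? No
1930 is not a leap year
Days: 365

365


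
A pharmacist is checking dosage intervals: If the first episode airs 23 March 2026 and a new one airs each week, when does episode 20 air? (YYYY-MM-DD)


First occurrence: 2026-03-23 (occurrence 1)
Each occurrence is 7 days after the previous.
Occurrence 20 is 19 weeks after the first.
19 weeks = 133 days
2026-03-23 + 133 days = 2026-08-03

2026-08-03


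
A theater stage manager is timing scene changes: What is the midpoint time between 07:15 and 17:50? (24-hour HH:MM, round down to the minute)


Start time: 07:15 = 435 minutes from midnight
End time: 17:50 = 1070 minutes from midnight
Sum: 435 + 1070 = 1505
Midpoint: 1505 / 2 = 752 minutes
Convert: 752 / 60 = 12 hours, 32 minutes
Result: 12:32

12:32


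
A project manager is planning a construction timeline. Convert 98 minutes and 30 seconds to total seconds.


Minutes: 98
Extra seconds: 30
Seconds per minute: 60
Minutes to seconds: 98 x 60 = 5880
Total: 5880 + 30 = 5910

5910


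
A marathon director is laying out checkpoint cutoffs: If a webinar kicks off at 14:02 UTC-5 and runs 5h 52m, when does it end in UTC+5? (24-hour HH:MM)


Start: 14:02 in UTC-5
Step 1 - add duration:
  minutes: 2 + 52 = 54
  hours: 14 + 5 + 0 = 19
  end in UTC-5: 19:54
Step 2 - convert UTC-5 -> UTC+5:
  offset difference: 5 - (-5) = 10 hours
  19 + (10) = 29 -> mod 24 = 5
Result: 05:54 in UTC+5

05:54


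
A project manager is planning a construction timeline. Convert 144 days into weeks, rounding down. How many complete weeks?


Total days: 144
Days per week: 7
Division: 144 / 7 = 20 remainder 4
Complete weeks: 20
Remaining days: 4

20


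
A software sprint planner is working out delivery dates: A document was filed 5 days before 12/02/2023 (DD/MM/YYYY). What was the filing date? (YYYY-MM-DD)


Start: 2023-02-12
Subtracting 5 days
Days already passed in February: 12
Result: 2023-02-07

2023-02-07


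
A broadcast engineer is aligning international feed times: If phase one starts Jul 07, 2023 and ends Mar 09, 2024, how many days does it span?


Start date: 2023-07-07
End date: 2024-03-09
Jul 2023: +25 days
Aug 2023: +31 days
Sep 2023: +30 days
... (6 more months)
Total: 246 days

246


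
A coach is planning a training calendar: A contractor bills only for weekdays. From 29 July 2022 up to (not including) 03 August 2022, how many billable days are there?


Start: 2022-07-29 (Friday)
End (exclusive): 2022-08-03 (Wednesday)
Total calendar days: 5
Full weeks: 5 // 7 = 0 -> 0 weekdays
Remaining 5 days starting on Friday:
  Fri(w), Sat(-), Sun(-), Mon(w), Tue(w) -> 3 weekdays
Total business days: 0 + 3 = 3

3


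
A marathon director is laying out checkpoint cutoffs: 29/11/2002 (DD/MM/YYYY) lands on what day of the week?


Date: 2002-11-29
January 1, 2002 is a Tuesday
Day of year: 333
Offset from Jan 1: 332 days
332 mod 7 = 3
Result: Friday

Friday


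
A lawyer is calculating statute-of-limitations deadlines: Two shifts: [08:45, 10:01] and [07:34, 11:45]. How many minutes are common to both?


Interval A: [525, 601] minutes from midnight
Interval B: [454, 705] minutes from midnight
Overlap start = max(525, 454) = 525
Overlap end = min(601, 705) = 601
Overlap = 601 - 525 = 76 minutes

76


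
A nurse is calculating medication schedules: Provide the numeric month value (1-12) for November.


Calendar month order:
10. October
11. November <--
12. December
November is month number 11

11


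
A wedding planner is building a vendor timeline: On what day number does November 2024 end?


Month: November
Year: 2024
November is a 30-day month
Total: 30 days

30


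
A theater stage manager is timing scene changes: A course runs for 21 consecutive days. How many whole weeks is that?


Total days: 21
Days per week: 7
Division: 21 / 7 = 3 remainder 0
Complete weeks: 3
Remaining days: 0

3


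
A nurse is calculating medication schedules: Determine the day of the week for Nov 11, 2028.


Date: 2028-11-11
January 1, 2028 is a Saturday
Day of year: 316
Offset from Jan 1: 315 days
315 mod 7 = 0
Result: Saturday

Saturday
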